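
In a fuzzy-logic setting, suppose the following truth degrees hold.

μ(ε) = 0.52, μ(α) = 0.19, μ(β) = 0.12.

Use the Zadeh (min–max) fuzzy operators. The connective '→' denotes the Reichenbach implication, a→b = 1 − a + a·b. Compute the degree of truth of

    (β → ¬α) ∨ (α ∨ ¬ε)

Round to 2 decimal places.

¬α = 1 − 0.19 = 0.81
β → ¬α  [Reichenbach: 1 − a + a·b] with a=0.12, b=0.81 → 0.98
¬ε = 1 − 0.52 = 0.48
α ∨ ¬ε = max(a, b) on (0.19, 0.48) = 0.48
(β → ¬α) ∨ (α ∨ ¬ε) = max(a, b) on (0.98, 0.48) = 0.98

0.98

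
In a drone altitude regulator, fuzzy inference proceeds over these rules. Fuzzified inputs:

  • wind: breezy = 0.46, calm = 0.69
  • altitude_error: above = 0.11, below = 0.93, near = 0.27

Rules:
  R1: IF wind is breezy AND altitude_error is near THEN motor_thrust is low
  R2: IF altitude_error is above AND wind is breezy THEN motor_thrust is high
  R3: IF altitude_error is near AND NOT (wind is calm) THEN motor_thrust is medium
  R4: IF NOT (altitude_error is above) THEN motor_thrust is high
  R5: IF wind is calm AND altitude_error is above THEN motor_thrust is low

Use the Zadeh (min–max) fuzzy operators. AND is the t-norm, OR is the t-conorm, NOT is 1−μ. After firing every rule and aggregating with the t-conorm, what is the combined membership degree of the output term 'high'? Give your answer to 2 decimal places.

0.89

R1: breezy=0.46, near=0.27; AND[min(a, b)] → w = 0.27
R2: above=0.11, breezy=0.46; AND[min(a, b)] → w = 0.11
R3: near=0.27, ¬calm=1−0.69=0.31; AND[min(a, b)] → w = 0.27
R4: ¬above=1−0.11=0.89 → w = 0.89
R5: calm=0.69, above=0.11; AND[min(a, b)] → w = 0.11
Rules with consequent 'high': {R2, R4} → strengths 0.11, 0.89
Aggregate via t-conorm [max(a, b)]: 0.89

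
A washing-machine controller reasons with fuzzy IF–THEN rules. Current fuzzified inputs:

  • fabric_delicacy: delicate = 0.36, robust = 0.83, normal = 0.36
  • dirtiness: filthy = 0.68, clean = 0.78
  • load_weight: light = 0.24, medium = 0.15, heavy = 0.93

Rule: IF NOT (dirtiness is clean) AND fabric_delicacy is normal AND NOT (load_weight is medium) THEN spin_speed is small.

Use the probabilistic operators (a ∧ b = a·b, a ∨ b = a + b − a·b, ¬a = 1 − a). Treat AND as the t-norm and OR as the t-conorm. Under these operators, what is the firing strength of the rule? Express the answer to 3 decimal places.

0.067

firing strength: ¬clean=1−0.78=0.22, normal=0.36, ¬medium=1−0.15=0.85; AND[a·b] → w = 0.0673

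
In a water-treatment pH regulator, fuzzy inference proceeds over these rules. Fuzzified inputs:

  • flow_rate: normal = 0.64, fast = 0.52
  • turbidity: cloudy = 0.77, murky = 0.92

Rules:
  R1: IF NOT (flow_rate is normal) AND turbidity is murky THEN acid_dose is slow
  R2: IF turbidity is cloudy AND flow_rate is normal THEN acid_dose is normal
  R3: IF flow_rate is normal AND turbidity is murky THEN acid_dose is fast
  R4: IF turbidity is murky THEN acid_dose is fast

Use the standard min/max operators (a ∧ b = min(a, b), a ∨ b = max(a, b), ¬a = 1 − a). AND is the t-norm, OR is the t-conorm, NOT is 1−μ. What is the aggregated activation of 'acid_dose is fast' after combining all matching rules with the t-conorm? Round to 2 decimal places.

0.92

R1: ¬normal=1−0.64=0.36, murky=0.92; AND[min(a, b)] → w = 0.36
R2: cloudy=0.77, normal=0.64; AND[min(a, b)] → w = 0.64
R3: normal=0.64, murky=0.92; AND[min(a, b)] → w = 0.64
R4: murky=0.92 → w = 0.92
Rules with consequent 'fast': {R3, R4} → strengths 0.64, 0.92
Aggregate via t-conorm [max(a, b)]: 0.92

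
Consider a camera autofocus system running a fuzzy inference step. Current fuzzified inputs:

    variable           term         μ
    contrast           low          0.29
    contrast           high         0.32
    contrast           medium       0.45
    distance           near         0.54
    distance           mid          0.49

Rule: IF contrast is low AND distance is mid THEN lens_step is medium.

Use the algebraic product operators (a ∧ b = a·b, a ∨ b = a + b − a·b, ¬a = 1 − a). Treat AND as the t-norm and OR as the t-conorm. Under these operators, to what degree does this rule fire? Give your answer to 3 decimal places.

firing strength: low=0.29, mid=0.49; AND[a·b] → w = 0.1421

0.142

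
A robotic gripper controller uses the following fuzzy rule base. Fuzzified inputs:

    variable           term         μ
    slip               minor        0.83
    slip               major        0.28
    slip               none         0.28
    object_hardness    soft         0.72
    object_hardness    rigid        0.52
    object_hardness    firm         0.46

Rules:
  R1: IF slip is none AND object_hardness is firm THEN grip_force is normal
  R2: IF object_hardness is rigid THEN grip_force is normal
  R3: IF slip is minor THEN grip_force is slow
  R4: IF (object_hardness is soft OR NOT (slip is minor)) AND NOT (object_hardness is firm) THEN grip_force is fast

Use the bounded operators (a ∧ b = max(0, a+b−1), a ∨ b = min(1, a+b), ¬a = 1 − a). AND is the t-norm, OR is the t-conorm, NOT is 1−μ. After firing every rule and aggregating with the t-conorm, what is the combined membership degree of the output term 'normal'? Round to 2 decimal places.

R1: none=0.28, firm=0.46; AND[max(0, a+b−1)] → w = 0.00
R2: rigid=0.52 → w = 0.52
R3: minor=0.83 → w = 0.83
R4: (soft=0.72 OR ¬minor=1−0.83=0.17) = 0.89; AND[max(0, a+b−1)] with ¬firm=1−0.46=0.54 → w = 0.43
Rules with consequent 'normal': {R1, R2} → strengths 0.00, 0.52
Aggregate via t-conorm [min(1, a+b)]: 0.52

0.52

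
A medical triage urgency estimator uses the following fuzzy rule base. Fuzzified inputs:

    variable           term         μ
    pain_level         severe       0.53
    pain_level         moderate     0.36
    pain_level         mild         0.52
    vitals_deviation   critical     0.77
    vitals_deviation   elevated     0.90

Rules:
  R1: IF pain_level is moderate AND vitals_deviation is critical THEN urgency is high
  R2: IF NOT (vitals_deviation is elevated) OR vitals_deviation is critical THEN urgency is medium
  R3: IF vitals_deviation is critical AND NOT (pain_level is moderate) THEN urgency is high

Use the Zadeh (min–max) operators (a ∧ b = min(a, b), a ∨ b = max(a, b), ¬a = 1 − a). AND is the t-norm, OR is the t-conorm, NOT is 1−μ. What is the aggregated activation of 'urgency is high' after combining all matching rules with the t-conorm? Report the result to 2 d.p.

R1: moderate=0.36, critical=0.77; AND[min(a, b)] → w = 0.36
R2: ¬elevated=1−0.90=0.10, critical=0.77; OR[max(a, b)] → w = 0.77
R3: critical=0.77, ¬moderate=1−0.36=0.64; AND[min(a, b)] → w = 0.64
Rules with consequent 'high': {R1, R3} → strengths 0.36, 0.64
Aggregate via t-conorm [max(a, b)]: 0.64

0.64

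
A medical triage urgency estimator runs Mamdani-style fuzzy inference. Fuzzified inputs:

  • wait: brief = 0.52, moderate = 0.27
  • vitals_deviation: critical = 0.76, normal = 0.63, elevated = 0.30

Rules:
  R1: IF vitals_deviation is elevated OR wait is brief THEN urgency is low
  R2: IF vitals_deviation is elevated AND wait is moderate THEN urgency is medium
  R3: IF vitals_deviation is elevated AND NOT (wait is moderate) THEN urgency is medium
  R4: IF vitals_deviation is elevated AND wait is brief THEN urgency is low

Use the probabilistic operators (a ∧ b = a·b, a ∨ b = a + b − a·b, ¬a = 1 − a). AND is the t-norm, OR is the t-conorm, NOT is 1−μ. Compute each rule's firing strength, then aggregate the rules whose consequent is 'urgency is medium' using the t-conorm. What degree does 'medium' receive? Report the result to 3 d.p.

0.282

R1: elevated=0.30, brief=0.52; OR[a + b − a·b] → w = 0.6640
R2: elevated=0.30, moderate=0.27; AND[a·b] → w = 0.0810
R3: elevated=0.30, ¬moderate=1−0.27=0.73; AND[a·b] → w = 0.2190
R4: elevated=0.30, brief=0.52; AND[a·b] → w = 0.1560
Rules with consequent 'medium': {R2, R3} → strengths 0.0810, 0.2190
Aggregate via t-conorm [a + b − a·b]: 0.2823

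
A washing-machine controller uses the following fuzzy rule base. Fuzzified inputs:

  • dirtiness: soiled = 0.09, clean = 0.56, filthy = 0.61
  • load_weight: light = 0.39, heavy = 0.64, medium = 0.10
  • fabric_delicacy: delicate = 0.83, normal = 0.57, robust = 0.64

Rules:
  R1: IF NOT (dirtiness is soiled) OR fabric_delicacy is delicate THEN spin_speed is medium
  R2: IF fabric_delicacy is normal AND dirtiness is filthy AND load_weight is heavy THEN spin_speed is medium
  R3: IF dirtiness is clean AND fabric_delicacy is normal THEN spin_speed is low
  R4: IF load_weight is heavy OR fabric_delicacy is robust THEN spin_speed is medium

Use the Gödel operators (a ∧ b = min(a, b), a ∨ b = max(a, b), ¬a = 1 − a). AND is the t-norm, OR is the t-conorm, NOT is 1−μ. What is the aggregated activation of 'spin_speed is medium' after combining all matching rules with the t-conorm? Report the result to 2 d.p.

R1: ¬soiled=1−0.09=0.91, delicate=0.83; OR[max(a, b)] → w = 0.91
R2: normal=0.57, filthy=0.61, heavy=0.64; AND[min(a, b)] → w = 0.57
R3: clean=0.56, normal=0.57; AND[min(a, b)] → w = 0.56
R4: heavy=0.64, robust=0.64; OR[max(a, b)] → w = 0.64
Rules with consequent 'medium': {R1, R2, R4} → strengths 0.91, 0.57, 0.64
Aggregate via t-conorm [max(a, b)]: 0.91

0.91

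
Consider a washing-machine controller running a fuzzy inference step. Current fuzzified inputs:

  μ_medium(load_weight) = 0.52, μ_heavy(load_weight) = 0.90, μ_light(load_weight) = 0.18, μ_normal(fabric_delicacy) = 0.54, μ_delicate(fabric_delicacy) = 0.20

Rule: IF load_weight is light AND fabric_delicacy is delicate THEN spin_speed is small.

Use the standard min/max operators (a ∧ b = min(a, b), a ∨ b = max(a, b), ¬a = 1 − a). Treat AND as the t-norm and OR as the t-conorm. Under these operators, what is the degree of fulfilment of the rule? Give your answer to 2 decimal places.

firing strength: light=0.18, delicate=0.20; AND[min(a, b)] → w = 0.18

0.18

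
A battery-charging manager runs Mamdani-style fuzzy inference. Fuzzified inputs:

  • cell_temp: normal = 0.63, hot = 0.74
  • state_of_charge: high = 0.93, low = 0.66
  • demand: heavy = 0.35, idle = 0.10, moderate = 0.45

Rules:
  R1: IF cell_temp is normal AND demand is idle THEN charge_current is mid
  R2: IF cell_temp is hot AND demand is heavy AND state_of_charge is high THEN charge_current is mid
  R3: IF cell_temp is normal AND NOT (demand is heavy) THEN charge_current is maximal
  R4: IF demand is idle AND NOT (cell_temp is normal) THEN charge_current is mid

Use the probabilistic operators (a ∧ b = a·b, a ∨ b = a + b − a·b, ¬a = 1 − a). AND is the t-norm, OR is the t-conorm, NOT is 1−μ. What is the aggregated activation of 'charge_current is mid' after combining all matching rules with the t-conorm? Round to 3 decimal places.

R1: normal=0.63, idle=0.10; AND[a·b] → w = 0.0630
R2: hot=0.74, heavy=0.35, high=0.93; AND[a·b] → w = 0.2409
R3: normal=0.63, ¬heavy=1−0.35=0.65; AND[a·b] → w = 0.4095
R4: idle=0.10, ¬normal=1−0.63=0.37; AND[a·b] → w = 0.0370
Rules with consequent 'mid': {R1, R2, R4} → strengths 0.0630, 0.2409, 0.0370
Aggregate via t-conorm [a + b − a·b]: 0.3150

0.315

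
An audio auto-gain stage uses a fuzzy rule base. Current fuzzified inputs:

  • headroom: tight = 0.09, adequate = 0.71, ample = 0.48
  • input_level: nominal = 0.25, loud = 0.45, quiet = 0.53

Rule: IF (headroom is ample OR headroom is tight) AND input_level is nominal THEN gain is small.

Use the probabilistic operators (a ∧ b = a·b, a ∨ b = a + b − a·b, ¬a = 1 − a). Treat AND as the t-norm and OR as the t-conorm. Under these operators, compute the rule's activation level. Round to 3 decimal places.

0.132

firing strength: (ample=0.48 OR tight=0.09) = 0.5268; AND[a·b] with nominal=0.25 → w = 0.1317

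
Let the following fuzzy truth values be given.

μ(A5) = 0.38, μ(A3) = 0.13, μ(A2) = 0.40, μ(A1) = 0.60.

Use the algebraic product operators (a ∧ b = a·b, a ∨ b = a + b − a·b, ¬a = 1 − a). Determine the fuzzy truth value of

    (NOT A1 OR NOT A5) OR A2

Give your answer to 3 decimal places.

NOT A1 = 1 − 0.6000 = 0.4000
NOT A5 = 1 − 0.3800 = 0.6200
NOT A1 OR NOT A5 = a + b − a·b on (0.4000, 0.6200) = 0.7720
(NOT A1 OR NOT A5) OR A2 = a + b − a·b on (0.7720, 0.4000) = 0.8632

0.863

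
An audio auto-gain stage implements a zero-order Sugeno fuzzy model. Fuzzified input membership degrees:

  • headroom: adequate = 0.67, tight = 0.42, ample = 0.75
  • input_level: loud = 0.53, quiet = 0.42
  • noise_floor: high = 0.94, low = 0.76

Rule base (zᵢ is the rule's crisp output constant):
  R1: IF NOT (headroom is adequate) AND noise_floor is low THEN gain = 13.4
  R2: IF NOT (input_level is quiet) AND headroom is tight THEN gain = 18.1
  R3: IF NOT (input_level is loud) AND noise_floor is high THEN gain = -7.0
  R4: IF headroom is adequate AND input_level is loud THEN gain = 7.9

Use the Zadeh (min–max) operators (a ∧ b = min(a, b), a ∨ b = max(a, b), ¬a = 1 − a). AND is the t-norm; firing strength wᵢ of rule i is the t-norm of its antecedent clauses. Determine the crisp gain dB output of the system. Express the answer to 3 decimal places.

R1 (z=13.4): ¬adequate=1−0.67=0.33, low=0.76; AND[min(a, b)] → w = 0.33
R2 (z=18.1): ¬quiet=1−0.42=0.58, tight=0.42; AND[min(a, b)] → w = 0.42
R3 (z=-7.0): ¬loud=1−0.53=0.47, high=0.94; AND[min(a, b)] → w = 0.47
R4 (z=7.9): adequate=0.67, loud=0.53; AND[min(a, b)] → w = 0.53
Weighted average = (0.33·13.4 + 0.42·18.1 + 0.47·-7.0 + 0.53·7.9) / (0.33 + 0.42 + 0.47 + 0.53)
  = 12.9210 / 1.7500 = 7.383

7.383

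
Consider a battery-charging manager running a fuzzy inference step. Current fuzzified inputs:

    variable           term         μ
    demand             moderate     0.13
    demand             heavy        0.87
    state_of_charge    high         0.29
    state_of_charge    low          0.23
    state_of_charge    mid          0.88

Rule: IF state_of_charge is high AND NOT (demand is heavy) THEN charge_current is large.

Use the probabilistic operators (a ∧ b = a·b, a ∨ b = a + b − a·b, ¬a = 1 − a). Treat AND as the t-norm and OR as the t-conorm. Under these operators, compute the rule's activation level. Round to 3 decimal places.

0.038

firing strength: high=0.29, ¬heavy=1−0.87=0.13; AND[a·b] → w = 0.0377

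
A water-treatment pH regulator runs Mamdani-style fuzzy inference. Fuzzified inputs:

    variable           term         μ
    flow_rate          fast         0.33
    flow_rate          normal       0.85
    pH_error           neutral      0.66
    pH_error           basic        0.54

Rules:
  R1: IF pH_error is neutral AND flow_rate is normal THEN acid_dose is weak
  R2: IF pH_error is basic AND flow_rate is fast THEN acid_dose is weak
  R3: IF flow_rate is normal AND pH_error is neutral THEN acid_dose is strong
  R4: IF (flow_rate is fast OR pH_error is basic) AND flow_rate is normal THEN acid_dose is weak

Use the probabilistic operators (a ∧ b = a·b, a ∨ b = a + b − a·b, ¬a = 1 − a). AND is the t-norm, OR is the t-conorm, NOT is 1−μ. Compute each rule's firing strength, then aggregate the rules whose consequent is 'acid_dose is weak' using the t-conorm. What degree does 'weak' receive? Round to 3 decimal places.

0.851

R1: neutral=0.66, normal=0.85; AND[a·b] → w = 0.5610
R2: basic=0.54, fast=0.33; AND[a·b] → w = 0.1782
R3: normal=0.85, neutral=0.66; AND[a·b] → w = 0.5610
R4: (fast=0.33 OR basic=0.54) = 0.6918; AND[a·b] with normal=0.85 → w = 0.5880
Rules with consequent 'weak': {R1, R2, R4} → strengths 0.5610, 0.1782, 0.5880
Aggregate via t-conorm [a + b − a·b]: 0.8514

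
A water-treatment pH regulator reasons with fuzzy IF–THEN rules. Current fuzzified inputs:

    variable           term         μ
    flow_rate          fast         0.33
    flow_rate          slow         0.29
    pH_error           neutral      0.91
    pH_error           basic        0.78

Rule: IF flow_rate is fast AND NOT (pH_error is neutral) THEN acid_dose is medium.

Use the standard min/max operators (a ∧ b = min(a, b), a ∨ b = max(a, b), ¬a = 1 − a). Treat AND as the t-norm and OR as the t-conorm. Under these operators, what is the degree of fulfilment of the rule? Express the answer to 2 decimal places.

firing strength: fast=0.33, ¬neutral=1−0.91=0.09; AND[min(a, b)] → w = 0.09

0.09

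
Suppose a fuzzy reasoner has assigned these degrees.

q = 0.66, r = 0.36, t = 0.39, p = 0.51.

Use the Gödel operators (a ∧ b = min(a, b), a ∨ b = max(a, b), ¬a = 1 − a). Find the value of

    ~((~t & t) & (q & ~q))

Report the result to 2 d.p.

~t = 1 − 0.39 = 0.61
~t & t = min(a, b) on (0.61, 0.39) = 0.39
~q = 1 − 0.66 = 0.34
q & ~q = min(a, b) on (0.66, 0.34) = 0.34
(~t & t) & (q & ~q) = min(a, b) on (0.39, 0.34) = 0.34
~((~t & t) & (q & ~q)) = 1 − 0.34 = 0.66

0.66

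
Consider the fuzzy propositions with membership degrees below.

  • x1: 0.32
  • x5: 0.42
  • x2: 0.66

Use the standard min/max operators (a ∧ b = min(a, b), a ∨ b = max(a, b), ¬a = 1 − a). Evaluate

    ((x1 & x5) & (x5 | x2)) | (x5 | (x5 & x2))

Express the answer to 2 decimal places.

0.42

x1 & x5 = min(a, b) on (0.32, 0.42) = 0.32
x5 | x2 = max(a, b) on (0.42, 0.66) = 0.66
(x1 & x5) & (x5 | x2) = min(a, b) on (0.32, 0.66) = 0.32
x5 & x2 = min(a, b) on (0.42, 0.66) = 0.42
x5 | (x5 & x2) = max(a, b) on (0.42, 0.42) = 0.42
((x1 & x5) & (x5 | x2)) | (x5 | (x5 & x2)) = max(a, b) on (0.32, 0.42) = 0.42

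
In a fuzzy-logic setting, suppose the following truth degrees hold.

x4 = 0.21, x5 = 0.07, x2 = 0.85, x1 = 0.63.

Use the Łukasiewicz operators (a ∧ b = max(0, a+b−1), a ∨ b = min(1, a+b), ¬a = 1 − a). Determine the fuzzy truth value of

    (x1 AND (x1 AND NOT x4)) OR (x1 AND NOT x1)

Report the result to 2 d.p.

NOT x4 = 1 − 0.21 = 0.79
x1 AND NOT x4 = max(0, a+b−1) on (0.63, 0.79) = 0.42
x1 AND (x1 AND NOT x4) = max(0, a+b−1) on (0.63, 0.42) = 0.05
NOT x1 = 1 − 0.63 = 0.37
x1 AND NOT x1 = max(0, a+b−1) on (0.63, 0.37) = 0.00
(x1 AND (x1 AND NOT x4)) OR (x1 AND NOT x1) = min(1, a+b) on (0.05, 0.00) = 0.05

0.05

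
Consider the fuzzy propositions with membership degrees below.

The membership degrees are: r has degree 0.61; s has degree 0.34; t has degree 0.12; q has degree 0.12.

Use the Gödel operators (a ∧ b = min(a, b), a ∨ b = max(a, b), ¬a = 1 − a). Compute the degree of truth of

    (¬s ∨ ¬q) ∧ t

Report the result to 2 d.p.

0.12

¬s = 1 − 0.34 = 0.66
¬q = 1 − 0.12 = 0.88
¬s ∨ ¬q = max(a, b) on (0.66, 0.88) = 0.88
(¬s ∨ ¬q) ∧ t = min(a, b) on (0.88, 0.12) = 0.12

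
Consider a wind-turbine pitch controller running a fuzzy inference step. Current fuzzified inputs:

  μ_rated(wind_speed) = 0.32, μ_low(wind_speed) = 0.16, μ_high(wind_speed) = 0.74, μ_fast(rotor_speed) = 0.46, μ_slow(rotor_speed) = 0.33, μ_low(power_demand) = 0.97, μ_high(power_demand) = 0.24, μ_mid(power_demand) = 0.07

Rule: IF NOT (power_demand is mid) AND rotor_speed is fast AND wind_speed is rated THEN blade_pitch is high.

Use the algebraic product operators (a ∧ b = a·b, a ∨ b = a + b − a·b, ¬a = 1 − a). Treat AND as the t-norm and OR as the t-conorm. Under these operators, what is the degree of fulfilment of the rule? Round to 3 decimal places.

firing strength: ¬mid=1−0.07=0.93, fast=0.46, rated=0.32; AND[a·b] → w = 0.1369

0.137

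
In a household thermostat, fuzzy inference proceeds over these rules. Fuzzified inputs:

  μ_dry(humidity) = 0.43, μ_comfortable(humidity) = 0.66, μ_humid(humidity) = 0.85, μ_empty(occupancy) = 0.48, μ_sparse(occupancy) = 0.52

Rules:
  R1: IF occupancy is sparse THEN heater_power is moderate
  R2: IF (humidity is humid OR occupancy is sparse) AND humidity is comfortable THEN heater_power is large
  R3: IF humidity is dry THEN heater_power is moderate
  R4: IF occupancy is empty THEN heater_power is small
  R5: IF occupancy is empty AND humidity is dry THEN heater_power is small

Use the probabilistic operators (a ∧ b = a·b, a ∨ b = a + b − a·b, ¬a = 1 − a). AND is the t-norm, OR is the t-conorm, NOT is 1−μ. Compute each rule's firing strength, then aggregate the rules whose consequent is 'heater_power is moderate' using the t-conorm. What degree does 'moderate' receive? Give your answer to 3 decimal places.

0.726

R1: sparse=0.52 → w = 0.5200
R2: (humid=0.85 OR sparse=0.52) = 0.9280; AND[a·b] with comfortable=0.66 → w = 0.6125
R3: dry=0.43 → w = 0.4300
R4: empty=0.48 → w = 0.4800
R5: empty=0.48, dry=0.43; AND[a·b] → w = 0.2064
Rules with consequent 'moderate': {R1, R3} → strengths 0.5200, 0.4300
Aggregate via t-conorm [a + b − a·b]: 0.7264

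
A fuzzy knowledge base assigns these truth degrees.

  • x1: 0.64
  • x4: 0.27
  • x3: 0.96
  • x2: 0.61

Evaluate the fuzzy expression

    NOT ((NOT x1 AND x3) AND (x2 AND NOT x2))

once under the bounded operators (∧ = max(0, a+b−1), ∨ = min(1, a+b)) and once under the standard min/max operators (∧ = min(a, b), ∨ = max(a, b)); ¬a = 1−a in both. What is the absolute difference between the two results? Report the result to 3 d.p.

0.360

Under bounded:
  NOT x1 = 1 − 0.64 = 0.36
  NOT x1 AND x3 = max(0, a+b−1) on (0.36, 0.96) = 0.32
  NOT x2 = 1 − 0.61 = 0.39
  x2 AND NOT x2 = max(0, a+b−1) on (0.61, 0.39) = 0.00
  (NOT x1 AND x3) AND (x2 AND NOT x2) = max(0, a+b−1) on (0.32, 0.00) = 0.00
  NOT ((NOT x1 AND x3) AND (x2 AND NOT x2)) = 1 − 0.00 = 1.00
  → value = 1.0000
Under standard min/max:
  NOT x1 = 1 − 0.64 = 0.36
  NOT x1 AND x3 = min(a, b) on (0.36, 0.96) = 0.36
  NOT x2 = 1 − 0.61 = 0.39
  x2 AND NOT x2 = min(a, b) on (0.61, 0.39) = 0.39
  (NOT x1 AND x3) AND (x2 AND NOT x2) = min(a, b) on (0.36, 0.39) = 0.36
  NOT ((NOT x1 AND x3) AND (x2 AND NOT x2)) = 1 − 0.36 = 0.64
  → value = 0.6400
|1.0000 − 0.6400| = 0.360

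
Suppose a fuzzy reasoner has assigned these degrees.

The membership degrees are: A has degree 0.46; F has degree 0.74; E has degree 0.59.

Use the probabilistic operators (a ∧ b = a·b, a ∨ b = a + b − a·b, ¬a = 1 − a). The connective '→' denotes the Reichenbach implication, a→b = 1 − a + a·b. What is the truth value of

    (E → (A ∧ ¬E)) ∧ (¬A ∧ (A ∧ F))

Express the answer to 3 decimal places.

0.096

¬E = 1 − 0.5900 = 0.4100
A ∧ ¬E = a·b on (0.4600, 0.4100) = 0.1886
E → (A ∧ ¬E)  [Reichenbach: 1 − a + a·b] with a=0.5900, b=0.1886 → 0.5213
¬A = 1 − 0.4600 = 0.5400
A ∧ F = a·b on (0.4600, 0.7400) = 0.3404
¬A ∧ (A ∧ F) = a·b on (0.5400, 0.3404) = 0.1838
(E → (A ∧ ¬E)) ∧ (¬A ∧ (A ∧ F)) = a·b on (0.5213, 0.1838) = 0.0958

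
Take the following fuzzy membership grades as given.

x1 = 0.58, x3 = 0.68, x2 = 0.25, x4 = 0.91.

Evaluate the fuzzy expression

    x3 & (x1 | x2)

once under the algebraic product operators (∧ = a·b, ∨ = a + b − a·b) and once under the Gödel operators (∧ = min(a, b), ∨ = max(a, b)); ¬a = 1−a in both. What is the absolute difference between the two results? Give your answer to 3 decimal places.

Under algebraic product:
  x1 | x2 = a + b − a·b on (0.5800, 0.2500) = 0.6850
  x3 & (x1 | x2) = a·b on (0.6800, 0.6850) = 0.4658
  → value = 0.4658
Under Gödel:
  x1 | x2 = max(a, b) on (0.58, 0.25) = 0.58
  x3 & (x1 | x2) = min(a, b) on (0.68, 0.58) = 0.58
  → value = 0.5800
|0.4658 − 0.5800| = 0.114

0.114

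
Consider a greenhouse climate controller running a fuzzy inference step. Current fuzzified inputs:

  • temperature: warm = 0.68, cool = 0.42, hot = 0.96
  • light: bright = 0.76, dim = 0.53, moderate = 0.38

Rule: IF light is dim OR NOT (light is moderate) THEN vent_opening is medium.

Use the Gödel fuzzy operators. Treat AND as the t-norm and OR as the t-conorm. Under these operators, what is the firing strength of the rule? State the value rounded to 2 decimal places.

firing strength: dim=0.53, ¬moderate=1−0.38=0.62; OR[max(a, b)] → w = 0.62

0.62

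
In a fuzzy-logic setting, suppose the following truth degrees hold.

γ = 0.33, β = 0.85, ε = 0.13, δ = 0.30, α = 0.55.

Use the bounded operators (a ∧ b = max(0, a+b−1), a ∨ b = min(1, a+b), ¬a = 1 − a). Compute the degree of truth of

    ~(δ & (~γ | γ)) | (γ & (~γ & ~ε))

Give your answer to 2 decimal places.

~γ = 1 − 0.33 = 0.67
~γ | γ = min(1, a+b) on (0.67, 0.33) = 1.00
δ & (~γ | γ) = max(0, a+b−1) on (0.30, 1.00) = 0.30
~(δ & (~γ | γ)) = 1 − 0.30 = 0.70
~γ = 1 − 0.33 = 0.67
~ε = 1 − 0.13 = 0.87
~γ & ~ε = max(0, a+b−1) on (0.67, 0.87) = 0.54
γ & (~γ & ~ε) = max(0, a+b−1) on (0.33, 0.54) = 0.00
~(δ & (~γ | γ)) | (γ & (~γ & ~ε)) = min(1, a+b) on (0.70, 0.00) = 0.70

0.70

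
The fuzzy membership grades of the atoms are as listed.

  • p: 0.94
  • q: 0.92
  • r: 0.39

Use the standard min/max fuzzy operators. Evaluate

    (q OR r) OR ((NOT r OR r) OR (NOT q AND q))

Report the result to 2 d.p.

0.92

q OR r = max(a, b) on (0.92, 0.39) = 0.92
NOT r = 1 − 0.39 = 0.61
NOT r OR r = max(a, b) on (0.61, 0.39) = 0.61
NOT q = 1 − 0.92 = 0.08
NOT q AND q = min(a, b) on (0.08, 0.92) = 0.08
(NOT r OR r) OR (NOT q AND q) = max(a, b) on (0.61, 0.08) = 0.61
(q OR r) OR ((NOT r OR r) OR (NOT q AND q)) = max(a, b) on (0.92, 0.61) = 0.92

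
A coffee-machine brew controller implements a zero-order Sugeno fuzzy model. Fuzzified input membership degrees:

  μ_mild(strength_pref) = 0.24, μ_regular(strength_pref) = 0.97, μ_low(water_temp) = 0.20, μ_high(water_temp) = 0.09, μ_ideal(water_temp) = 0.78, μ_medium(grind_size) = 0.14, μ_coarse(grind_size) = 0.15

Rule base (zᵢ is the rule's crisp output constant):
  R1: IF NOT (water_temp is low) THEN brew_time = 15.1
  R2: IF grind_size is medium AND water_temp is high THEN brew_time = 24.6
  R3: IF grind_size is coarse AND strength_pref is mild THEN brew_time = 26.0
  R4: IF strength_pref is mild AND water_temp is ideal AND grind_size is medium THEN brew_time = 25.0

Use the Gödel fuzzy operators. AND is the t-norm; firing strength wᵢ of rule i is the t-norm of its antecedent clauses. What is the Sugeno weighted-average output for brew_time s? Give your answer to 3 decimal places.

R1 (z=15.1): ¬low=1−0.20=0.80 → w = 0.80
R2 (z=24.6): medium=0.14, high=0.09; AND[min(a, b)] → w = 0.09
R3 (z=26.0): coarse=0.15, mild=0.24; AND[min(a, b)] → w = 0.15
R4 (z=25.0): mild=0.24, ideal=0.78, medium=0.14; AND[min(a, b)] → w = 0.14
Weighted average = (0.80·15.1 + 0.09·24.6 + 0.15·26.0 + 0.14·25.0) / (0.80 + 0.09 + 0.15 + 0.14)
  = 21.6940 / 1.1800 = 18.385

18.385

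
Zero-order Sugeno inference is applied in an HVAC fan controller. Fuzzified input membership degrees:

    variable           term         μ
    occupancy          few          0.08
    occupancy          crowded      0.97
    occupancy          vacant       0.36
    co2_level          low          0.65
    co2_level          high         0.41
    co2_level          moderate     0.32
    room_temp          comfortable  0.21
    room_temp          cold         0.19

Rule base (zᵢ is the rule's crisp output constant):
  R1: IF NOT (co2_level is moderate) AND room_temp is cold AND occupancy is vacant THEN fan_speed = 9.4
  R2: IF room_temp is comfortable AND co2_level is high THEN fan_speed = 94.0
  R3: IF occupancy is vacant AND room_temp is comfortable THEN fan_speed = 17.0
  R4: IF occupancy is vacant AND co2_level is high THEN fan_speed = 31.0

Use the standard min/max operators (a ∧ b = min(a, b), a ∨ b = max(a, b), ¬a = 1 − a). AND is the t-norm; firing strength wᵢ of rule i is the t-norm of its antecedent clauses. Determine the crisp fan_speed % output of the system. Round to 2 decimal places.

R1 (z=9.4): ¬moderate=1−0.32=0.68, cold=0.19, vacant=0.36; AND[min(a, b)] → w = 0.19
R2 (z=94.0): comfortable=0.21, high=0.41; AND[min(a, b)] → w = 0.21
R3 (z=17.0): vacant=0.36, comfortable=0.21; AND[min(a, b)] → w = 0.21
R4 (z=31.0): vacant=0.36, high=0.41; AND[min(a, b)] → w = 0.36
Weighted average = (0.19·9.4 + 0.21·94.0 + 0.21·17.0 + 0.36·31.0) / (0.19 + 0.21 + 0.21 + 0.36)
  = 36.2560 / 0.9700 = 37.38

37.38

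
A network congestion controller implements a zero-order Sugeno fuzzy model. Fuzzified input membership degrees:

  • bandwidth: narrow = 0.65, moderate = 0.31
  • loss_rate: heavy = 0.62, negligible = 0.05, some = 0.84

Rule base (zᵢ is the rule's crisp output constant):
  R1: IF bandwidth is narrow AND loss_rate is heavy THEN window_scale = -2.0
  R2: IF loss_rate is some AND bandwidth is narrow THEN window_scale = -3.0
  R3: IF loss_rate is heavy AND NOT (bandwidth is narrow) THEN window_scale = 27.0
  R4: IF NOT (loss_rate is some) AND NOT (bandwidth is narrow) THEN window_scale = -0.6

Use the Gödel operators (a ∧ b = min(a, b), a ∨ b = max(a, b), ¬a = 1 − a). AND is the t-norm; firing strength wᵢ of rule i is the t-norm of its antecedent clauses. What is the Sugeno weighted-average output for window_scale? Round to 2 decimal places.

3.46

R1 (z=-2.0): narrow=0.65, heavy=0.62; AND[min(a, b)] → w = 0.62
R2 (z=-3.0): some=0.84, narrow=0.65; AND[min(a, b)] → w = 0.65
R3 (z=27.0): heavy=0.62, ¬narrow=1−0.65=0.35; AND[min(a, b)] → w = 0.35
R4 (z=-0.6): ¬some=1−0.84=0.16, ¬narrow=1−0.65=0.35; AND[min(a, b)] → w = 0.16
Weighted average = (0.62·-2.0 + 0.65·-3.0 + 0.35·27.0 + 0.16·-0.6) / (0.62 + 0.65 + 0.35 + 0.16)
  = 6.1640 / 1.7800 = 3.46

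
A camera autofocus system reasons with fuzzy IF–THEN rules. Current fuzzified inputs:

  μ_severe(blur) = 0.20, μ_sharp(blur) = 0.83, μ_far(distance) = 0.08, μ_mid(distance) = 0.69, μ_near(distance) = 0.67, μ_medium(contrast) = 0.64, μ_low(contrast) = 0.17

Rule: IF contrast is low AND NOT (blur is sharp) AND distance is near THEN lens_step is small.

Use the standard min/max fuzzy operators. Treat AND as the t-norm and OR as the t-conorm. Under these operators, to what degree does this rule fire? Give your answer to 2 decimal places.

0.17

firing strength: low=0.17, ¬sharp=1−0.83=0.17, near=0.67; AND[min(a, b)] → w = 0.17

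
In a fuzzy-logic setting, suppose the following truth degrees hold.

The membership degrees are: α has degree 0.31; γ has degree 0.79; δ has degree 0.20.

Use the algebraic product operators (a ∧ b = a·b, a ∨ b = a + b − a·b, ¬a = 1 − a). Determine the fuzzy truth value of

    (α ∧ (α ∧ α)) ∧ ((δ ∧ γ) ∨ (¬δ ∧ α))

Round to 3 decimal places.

α ∧ α = a·b on (0.3100, 0.3100) = 0.0961
α ∧ (α ∧ α) = a·b on (0.3100, 0.0961) = 0.0298
δ ∧ γ = a·b on (0.2000, 0.7900) = 0.1580
¬δ = 1 − 0.2000 = 0.8000
¬δ ∧ α = a·b on (0.8000, 0.3100) = 0.2480
(δ ∧ γ) ∨ (¬δ ∧ α) = a + b − a·b on (0.1580, 0.2480) = 0.3668
(α ∧ (α ∧ α)) ∧ ((δ ∧ γ) ∨ (¬δ ∧ α)) = a·b on (0.0298, 0.3668) = 0.0109

0.011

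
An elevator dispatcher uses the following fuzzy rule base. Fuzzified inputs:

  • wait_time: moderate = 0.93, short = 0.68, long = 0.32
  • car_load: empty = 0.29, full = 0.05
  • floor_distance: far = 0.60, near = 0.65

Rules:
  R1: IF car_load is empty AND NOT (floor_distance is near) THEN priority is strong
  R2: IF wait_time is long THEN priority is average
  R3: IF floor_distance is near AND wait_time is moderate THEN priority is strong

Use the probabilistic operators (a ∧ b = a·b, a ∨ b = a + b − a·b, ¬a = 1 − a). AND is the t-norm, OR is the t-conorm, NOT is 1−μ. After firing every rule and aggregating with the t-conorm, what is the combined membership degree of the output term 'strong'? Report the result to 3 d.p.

0.645

R1: empty=0.29, ¬near=1−0.65=0.35; AND[a·b] → w = 0.1015
R2: long=0.32 → w = 0.3200
R3: near=0.65, moderate=0.93; AND[a·b] → w = 0.6045
Rules with consequent 'strong': {R1, R3} → strengths 0.1015, 0.6045
Aggregate via t-conorm [a + b − a·b]: 0.6446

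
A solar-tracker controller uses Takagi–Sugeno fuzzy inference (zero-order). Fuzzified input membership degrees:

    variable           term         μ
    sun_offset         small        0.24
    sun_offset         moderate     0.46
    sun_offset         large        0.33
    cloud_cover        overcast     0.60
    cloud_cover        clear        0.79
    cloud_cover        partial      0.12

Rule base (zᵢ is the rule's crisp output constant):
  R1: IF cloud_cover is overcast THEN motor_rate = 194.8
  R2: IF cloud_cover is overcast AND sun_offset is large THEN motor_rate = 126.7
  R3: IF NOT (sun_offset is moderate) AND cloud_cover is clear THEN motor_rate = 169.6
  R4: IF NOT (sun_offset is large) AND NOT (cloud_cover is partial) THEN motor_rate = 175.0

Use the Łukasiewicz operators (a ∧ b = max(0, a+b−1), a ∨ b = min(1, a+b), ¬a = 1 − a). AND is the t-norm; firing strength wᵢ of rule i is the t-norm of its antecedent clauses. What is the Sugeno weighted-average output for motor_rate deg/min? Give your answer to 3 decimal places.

181.823

R1 (z=194.8): overcast=0.60 → w = 0.60
R2 (z=126.7): overcast=0.60, large=0.33; AND[max(0, a+b−1)] → w = 0.00
R3 (z=169.6): ¬moderate=1−0.46=0.54, clear=0.79; AND[max(0, a+b−1)] → w = 0.33
R4 (z=175.0): ¬large=1−0.33=0.67, ¬partial=1−0.12=0.88; AND[max(0, a+b−1)] → w = 0.55
Weighted average = (0.60·194.8 + 0.00·126.7 + 0.33·169.6 + 0.55·175.0) / (0.60 + 0.00 + 0.33 + 0.55)
  = 269.0980 / 1.4800 = 181.823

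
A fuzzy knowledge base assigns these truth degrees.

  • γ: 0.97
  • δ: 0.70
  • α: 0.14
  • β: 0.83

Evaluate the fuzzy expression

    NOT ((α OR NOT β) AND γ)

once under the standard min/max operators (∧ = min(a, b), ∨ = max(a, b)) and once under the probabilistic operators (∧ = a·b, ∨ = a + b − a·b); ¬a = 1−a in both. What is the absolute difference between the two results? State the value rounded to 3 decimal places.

0.108

Under standard min/max:
  NOT β = 1 − 0.83 = 0.17
  α OR NOT β = max(a, b) on (0.14, 0.17) = 0.17
  (α OR NOT β) AND γ = min(a, b) on (0.17, 0.97) = 0.17
  NOT ((α OR NOT β) AND γ) = 1 − 0.17 = 0.83
  → value = 0.8300
Under probabilistic:
  NOT β = 1 − 0.8300 = 0.1700
  α OR NOT β = a + b − a·b on (0.1400, 0.1700) = 0.2862
  (α OR NOT β) AND γ = a·b on (0.2862, 0.9700) = 0.2776
  NOT ((α OR NOT β) AND γ) = 1 − 0.2776 = 0.7224
  → value = 0.7224
|0.8300 − 0.7224| = 0.108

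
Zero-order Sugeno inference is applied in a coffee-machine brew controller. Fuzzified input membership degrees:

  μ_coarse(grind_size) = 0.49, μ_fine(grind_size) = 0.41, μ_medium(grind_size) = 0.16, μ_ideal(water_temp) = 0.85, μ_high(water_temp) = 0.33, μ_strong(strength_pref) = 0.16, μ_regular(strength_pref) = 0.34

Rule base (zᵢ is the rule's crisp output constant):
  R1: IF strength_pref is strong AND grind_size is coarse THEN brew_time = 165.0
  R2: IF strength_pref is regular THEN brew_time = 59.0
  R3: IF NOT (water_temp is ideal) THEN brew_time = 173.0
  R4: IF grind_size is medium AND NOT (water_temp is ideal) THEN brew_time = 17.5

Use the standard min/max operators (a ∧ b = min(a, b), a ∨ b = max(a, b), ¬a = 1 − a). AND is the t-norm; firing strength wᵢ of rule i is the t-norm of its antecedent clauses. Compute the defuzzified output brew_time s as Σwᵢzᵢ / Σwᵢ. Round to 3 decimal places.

R1 (z=165.0): strong=0.16, coarse=0.49; AND[min(a, b)] → w = 0.16
R2 (z=59.0): regular=0.34 → w = 0.34
R3 (z=173.0): ¬ideal=1−0.85=0.15 → w = 0.15
R4 (z=17.5): medium=0.16, ¬ideal=1−0.85=0.15; AND[min(a, b)] → w = 0.15
Weighted average = (0.16·165.0 + 0.34·59.0 + 0.15·173.0 + 0.15·17.5) / (0.16 + 0.34 + 0.15 + 0.15)
  = 75.0350 / 0.8000 = 93.794

93.794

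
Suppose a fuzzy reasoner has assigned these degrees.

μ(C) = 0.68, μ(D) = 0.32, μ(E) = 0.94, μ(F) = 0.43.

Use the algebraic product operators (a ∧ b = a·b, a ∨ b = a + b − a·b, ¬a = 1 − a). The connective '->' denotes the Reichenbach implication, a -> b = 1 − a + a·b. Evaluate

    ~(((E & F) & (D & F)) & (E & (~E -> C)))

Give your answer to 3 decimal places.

E & F = a·b on (0.9400, 0.4300) = 0.4042
D & F = a·b on (0.3200, 0.4300) = 0.1376
(E & F) & (D & F) = a·b on (0.4042, 0.1376) = 0.0556
~E = 1 − 0.9400 = 0.0600
~E -> C  [Reichenbach: 1 − a + a·b] with a=0.0600, b=0.6800 → 0.9808
E & (~E -> C) = a·b on (0.9400, 0.9808) = 0.9220
((E & F) & (D & F)) & (E & (~E -> C)) = a·b on (0.0556, 0.9220) = 0.0513
~(((E & F) & (D & F)) & (E & (~E -> C))) = 1 − 0.0513 = 0.9487

0.949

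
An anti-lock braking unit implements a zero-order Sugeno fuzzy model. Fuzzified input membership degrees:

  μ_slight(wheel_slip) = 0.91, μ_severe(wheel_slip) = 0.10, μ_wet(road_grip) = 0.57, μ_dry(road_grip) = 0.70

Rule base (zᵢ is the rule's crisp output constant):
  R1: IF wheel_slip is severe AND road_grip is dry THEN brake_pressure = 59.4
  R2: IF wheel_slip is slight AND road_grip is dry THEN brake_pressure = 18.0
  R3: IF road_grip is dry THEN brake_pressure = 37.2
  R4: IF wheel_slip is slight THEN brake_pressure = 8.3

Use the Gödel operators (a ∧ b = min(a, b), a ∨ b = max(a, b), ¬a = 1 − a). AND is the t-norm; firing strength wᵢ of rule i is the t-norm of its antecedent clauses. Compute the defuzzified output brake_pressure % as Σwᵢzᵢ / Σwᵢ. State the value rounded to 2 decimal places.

21.63

R1 (z=59.4): severe=0.10, dry=0.70; AND[min(a, b)] → w = 0.10
R2 (z=18.0): slight=0.91, dry=0.70; AND[min(a, b)] → w = 0.70
R3 (z=37.2): dry=0.70 → w = 0.70
R4 (z=8.3): slight=0.91 → w = 0.91
Weighted average = (0.10·59.4 + 0.70·18.0 + 0.70·37.2 + 0.91·8.3) / (0.10 + 0.70 + 0.70 + 0.91)
  = 52.1330 / 2.4100 = 21.63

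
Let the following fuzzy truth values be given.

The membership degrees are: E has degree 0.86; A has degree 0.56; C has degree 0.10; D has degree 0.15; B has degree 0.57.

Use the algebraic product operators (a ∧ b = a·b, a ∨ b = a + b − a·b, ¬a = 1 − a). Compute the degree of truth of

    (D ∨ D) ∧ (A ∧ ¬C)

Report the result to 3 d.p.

D ∨ D = a + b − a·b on (0.1500, 0.1500) = 0.2775
¬C = 1 − 0.1000 = 0.9000
A ∧ ¬C = a·b on (0.5600, 0.9000) = 0.5040
(D ∨ D) ∧ (A ∧ ¬C) = a·b on (0.2775, 0.5040) = 0.1399

0.140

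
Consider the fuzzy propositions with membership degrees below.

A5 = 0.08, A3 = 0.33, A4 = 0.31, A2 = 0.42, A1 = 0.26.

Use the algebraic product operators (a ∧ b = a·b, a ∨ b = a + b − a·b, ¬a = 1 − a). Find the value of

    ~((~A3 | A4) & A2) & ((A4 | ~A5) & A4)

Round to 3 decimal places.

~A3 = 1 − 0.3300 = 0.6700
~A3 | A4 = a + b − a·b on (0.6700, 0.3100) = 0.7723
(~A3 | A4) & A2 = a·b on (0.7723, 0.4200) = 0.3244
~((~A3 | A4) & A2) = 1 − 0.3244 = 0.6756
~A5 = 1 − 0.0800 = 0.9200
A4 | ~A5 = a + b − a·b on (0.3100, 0.9200) = 0.9448
(A4 | ~A5) & A4 = a·b on (0.9448, 0.3100) = 0.2929
~((~A3 | A4) & A2) & ((A4 | ~A5) & A4) = a·b on (0.6756, 0.2929) = 0.1979

0.198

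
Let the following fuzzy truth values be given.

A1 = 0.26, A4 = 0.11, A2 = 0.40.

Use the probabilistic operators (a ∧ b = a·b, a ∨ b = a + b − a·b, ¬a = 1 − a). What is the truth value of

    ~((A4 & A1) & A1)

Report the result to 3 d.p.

A4 & A1 = a·b on (0.1100, 0.2600) = 0.0286
(A4 & A1) & A1 = a·b on (0.0286, 0.2600) = 0.0074
~((A4 & A1) & A1) = 1 − 0.0074 = 0.9926

0.993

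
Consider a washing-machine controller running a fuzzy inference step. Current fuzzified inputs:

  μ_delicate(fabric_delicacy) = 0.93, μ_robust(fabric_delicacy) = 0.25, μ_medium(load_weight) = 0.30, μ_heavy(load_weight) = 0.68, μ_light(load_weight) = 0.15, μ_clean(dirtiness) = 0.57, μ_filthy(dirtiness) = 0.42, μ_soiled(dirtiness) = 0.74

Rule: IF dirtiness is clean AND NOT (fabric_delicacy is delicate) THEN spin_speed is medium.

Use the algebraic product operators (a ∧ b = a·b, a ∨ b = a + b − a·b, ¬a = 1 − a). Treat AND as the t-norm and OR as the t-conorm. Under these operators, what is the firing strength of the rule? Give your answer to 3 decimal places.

firing strength: clean=0.57, ¬delicate=1−0.93=0.07; AND[a·b] → w = 0.0399

0.040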